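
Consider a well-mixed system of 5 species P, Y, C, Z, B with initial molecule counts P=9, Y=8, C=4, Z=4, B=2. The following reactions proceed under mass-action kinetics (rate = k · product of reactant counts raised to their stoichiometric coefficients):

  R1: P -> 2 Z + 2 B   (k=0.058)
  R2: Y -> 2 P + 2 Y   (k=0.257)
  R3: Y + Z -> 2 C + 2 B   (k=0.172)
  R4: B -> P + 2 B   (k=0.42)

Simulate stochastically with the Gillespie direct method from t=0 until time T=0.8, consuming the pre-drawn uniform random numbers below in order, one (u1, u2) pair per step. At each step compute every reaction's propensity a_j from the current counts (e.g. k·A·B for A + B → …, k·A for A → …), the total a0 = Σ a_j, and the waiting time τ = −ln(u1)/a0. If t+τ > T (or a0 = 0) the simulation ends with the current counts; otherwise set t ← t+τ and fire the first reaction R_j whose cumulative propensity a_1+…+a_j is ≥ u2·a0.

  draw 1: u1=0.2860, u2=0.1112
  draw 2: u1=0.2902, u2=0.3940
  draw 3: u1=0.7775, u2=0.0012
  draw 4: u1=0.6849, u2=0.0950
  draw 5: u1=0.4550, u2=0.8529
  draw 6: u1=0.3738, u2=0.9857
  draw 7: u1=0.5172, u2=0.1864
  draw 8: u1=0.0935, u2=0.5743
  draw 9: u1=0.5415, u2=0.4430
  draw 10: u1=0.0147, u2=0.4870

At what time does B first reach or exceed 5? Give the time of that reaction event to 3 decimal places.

Threshold first reached at t = 0.294

t=0.000: P=9 Y=8 C=4 Z=4 B=2
Draw 1: a1=0.522, a2=2.056, a3=5.504, a4=0.840, a0=8.922; τ=−ln(0.2860)/8.922=0.140 → t=0.140; u2·a0=0.1112·8.922=0.992; a1=0.522 < 0.992 ≤ a1+a2=2.578 → R2 fires; P=11 Y=9 C=4 Z=4 B=2
Draw 2: a1=0.638, a2=2.313, a3=6.192, a4=0.840, a0=9.983; τ=−ln(0.2902)/9.983=0.124 → t=0.264; u2·a0=0.3940·9.983=3.933; a1+a2=2.951 < 3.933 ≤ a1+…+a3=9.143 → R3 fires; P=11 Y=8 C=6 Z=3 B=4
Draw 3: a1=0.638, a2=2.056, a3=4.128, a4=1.680, a0=8.502; τ=−ln(0.7775)/8.502=0.030 → t=0.294; u2·a0=0.0012·8.502=0.010 ≤ a1=0.638 → R1 fires; P=10 Y=8 C=6 Z=5 B=6
Draw 4: a1=0.580, a2=2.056, a3=6.880, a4=2.520, a0=12.036; τ=−ln(0.6849)/12.036=0.031 → t=0.325; u2·a0=0.0950·12.036=1.143; a1=0.580 < 1.143 ≤ a1+a2=2.636 → R2 fires; P=12 Y=9 C=6 Z=5 B=6
Draw 5: a1=0.696, a2=2.313, a3=7.740, a4=2.520, a0=13.269; τ=−ln(0.4550)/13.269=0.059 → t=0.385; u2·a0=0.8529·13.269=11.317; a1+…+a3=10.749 < 11.317 ≤ a1+…+a4=13.269 → R4 fires; P=13 Y=9 C=6 Z=5 B=7
Draw 6: a1=0.754, a2=2.313, a3=7.740, a4=2.940, a0=13.747; τ=−ln(0.3738)/13.747=0.072 → t=0.456; u2·a0=0.9857·13.747=13.550; a1+…+a3=10.807 < 13.550 ≤ a1+…+a4=13.747 → R4 fires; P=14 Y=9 C=6 Z=5 B=8
Draw 7: a1=0.812, a2=2.313, a3=7.740, a4=3.360, a0=14.225; τ=−ln(0.5172)/14.225=0.046 → t=0.503; u2·a0=0.1864·14.225=2.652; a1=0.812 < 2.652 ≤ a1+a2=3.125 → R2 fires; P=16 Y=10 C=6 Z=5 B=8
Draw 8: a1=0.928, a2=2.570, a3=8.600, a4=3.360, a0=15.458; τ=−ln(0.0935)/15.458=0.153 → t=0.656; u2·a0=0.5743·15.458=8.878; a1+a2=3.498 < 8.878 ≤ a1+…+a3=12.098 → R3 fires; P=16 Y=9 C=8 Z=4 B=10
Draw 9: a1=0.928, a2=2.313, a3=6.192, a4=4.200, a0=13.633; τ=−ln(0.5415)/13.633=0.045 → t=0.701; u2·a0=0.4430·13.633=6.039; a1+a2=3.241 < 6.039 ≤ a1+…+a3=9.433 → R3 fires; P=16 Y=8 C=10 Z=3 B=12
Draw 10: a1=0.928, a2=2.056, a3=4.128, a4=5.040, a0=12.152; τ=−ln(0.0147)/12.152=0.347 → t=1.048 > T=0.8: stop.
B first becomes ≥ 5 when it reaches 6 at the event at t=0.294.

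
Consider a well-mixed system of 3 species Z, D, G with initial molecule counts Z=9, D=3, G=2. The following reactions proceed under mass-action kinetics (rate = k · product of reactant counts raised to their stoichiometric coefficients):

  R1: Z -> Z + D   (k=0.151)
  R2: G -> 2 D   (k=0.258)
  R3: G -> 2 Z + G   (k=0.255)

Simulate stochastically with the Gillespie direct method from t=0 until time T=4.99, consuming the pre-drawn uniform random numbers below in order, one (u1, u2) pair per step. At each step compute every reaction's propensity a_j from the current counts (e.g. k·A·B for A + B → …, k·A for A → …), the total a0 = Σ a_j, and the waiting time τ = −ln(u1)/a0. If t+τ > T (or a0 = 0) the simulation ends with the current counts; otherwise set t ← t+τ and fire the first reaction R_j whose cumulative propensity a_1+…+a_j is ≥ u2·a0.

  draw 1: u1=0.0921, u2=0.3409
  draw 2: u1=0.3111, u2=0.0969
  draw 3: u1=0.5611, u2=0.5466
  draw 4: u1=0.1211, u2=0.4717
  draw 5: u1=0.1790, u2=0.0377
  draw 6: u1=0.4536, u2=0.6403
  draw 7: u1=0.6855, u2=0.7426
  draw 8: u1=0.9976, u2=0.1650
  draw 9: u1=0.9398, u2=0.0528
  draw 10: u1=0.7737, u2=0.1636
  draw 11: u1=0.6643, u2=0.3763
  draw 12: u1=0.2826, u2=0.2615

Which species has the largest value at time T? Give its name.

t=0.000: Z=9 D=3 G=2
Draw 1: a1=1.359, a2=0.516, a3=0.510, a0=2.385; τ=−ln(0.0921)/2.385=1.000 → t=1.000; u2·a0=0.3409·2.385=0.813 ≤ a1=1.359 → R1 fires; Z=9 D=4 G=2
Draw 2: a1=1.359, a2=0.516, a3=0.510, a0=2.385; τ=−ln(0.3111)/2.385=0.490 → t=1.490; u2·a0=0.0969·2.385=0.231 ≤ a1=1.359 → R1 fires; Z=9 D=5 G=2
Draw 3: a1=1.359, a2=0.516, a3=0.510, a0=2.385; τ=−ln(0.5611)/2.385=0.242 → t=1.732; u2·a0=0.5466·2.385=1.304 ≤ a1=1.359 → R1 fires; Z=9 D=6 G=2
Draw 4: a1=1.359, a2=0.516, a3=0.510, a0=2.385; τ=−ln(0.1211)/2.385=0.885 → t=2.617; u2·a0=0.4717·2.385=1.125 ≤ a1=1.359 → R1 fires; Z=9 D=7 G=2
Draw 5: a1=1.359, a2=0.516, a3=0.510, a0=2.385; τ=−ln(0.1790)/2.385=0.721 → t=3.338; u2·a0=0.0377·2.385=0.090 ≤ a1=1.359 → R1 fires; Z=9 D=8 G=2
Draw 6: a1=1.359, a2=0.516, a3=0.510, a0=2.385; τ=−ln(0.4536)/2.385=0.331 → t=3.670; u2·a0=0.6403·2.385=1.527; a1=1.359 < 1.527 ≤ a1+a2=1.875 → R2 fires; Z=9 D=10 G=1
Draw 7: a1=1.359, a2=0.258, a3=0.255, a0=1.872; τ=−ln(0.6855)/1.872=0.202 → t=3.871; u2·a0=0.7426·1.872=1.390; a1=1.359 < 1.390 ≤ a1+a2=1.617 → R2 fires; Z=9 D=12 G=0
Draw 8: a1=1.359, a2=0.000, a3=0.000, a0=1.359; τ=−ln(0.9976)/1.359=0.002 → t=3.873; u2·a0=0.1650·1.359=0.224 ≤ a1=1.359 → R1 fires; Z=9 D=13 G=0
Draw 9: a1=1.359, a2=0.000, a3=0.000, a0=1.359; τ=−ln(0.9398)/1.359=0.046 → t=3.919; u2·a0=0.0528·1.359=0.072 ≤ a1=1.359 → R1 fires; Z=9 D=14 G=0
Draw 10: a1=1.359, a2=0.000, a3=0.000, a0=1.359; τ=−ln(0.7737)/1.359=0.189 → t=4.108; u2·a0=0.1636·1.359=0.222 ≤ a1=1.359 → R1 fires; Z=9 D=15 G=0
Draw 11: a1=1.359, a2=0.000, a3=0.000, a0=1.359; τ=−ln(0.6643)/1.359=0.301 → t=4.409; u2·a0=0.3763·1.359=0.511 ≤ a1=1.359 → R1 fires; Z=9 D=16 G=0
Draw 12: a1=1.359, a2=0.000, a3=0.000, a0=1.359; τ=−ln(0.2826)/1.359=0.930 → t=5.339 > T=4.99: stop.
At T=4.99: Z=9 D=16 G=0; the largest is D.

Dominant species at T: D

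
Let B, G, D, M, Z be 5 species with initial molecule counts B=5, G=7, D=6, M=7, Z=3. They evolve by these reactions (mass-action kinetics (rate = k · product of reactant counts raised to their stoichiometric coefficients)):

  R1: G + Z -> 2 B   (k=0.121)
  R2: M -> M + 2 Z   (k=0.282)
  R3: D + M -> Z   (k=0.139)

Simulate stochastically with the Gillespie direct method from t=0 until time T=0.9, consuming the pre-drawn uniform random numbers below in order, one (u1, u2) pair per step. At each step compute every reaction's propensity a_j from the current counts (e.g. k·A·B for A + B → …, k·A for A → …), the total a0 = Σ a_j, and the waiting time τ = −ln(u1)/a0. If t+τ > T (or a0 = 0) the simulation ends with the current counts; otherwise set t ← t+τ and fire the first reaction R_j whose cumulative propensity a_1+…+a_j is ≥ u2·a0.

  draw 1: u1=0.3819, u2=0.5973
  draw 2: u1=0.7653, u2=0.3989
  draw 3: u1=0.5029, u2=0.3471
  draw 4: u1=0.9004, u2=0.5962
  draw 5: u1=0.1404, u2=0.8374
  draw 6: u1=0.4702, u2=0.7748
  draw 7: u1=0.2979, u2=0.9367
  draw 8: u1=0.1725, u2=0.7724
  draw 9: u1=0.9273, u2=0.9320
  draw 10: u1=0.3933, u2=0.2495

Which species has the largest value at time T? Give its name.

Dominant species at T: Z

t=0.000: B=5 G=7 D=6 M=7 Z=3
Draw 1: a1=2.541, a2=1.974, a3=5.838, a0=10.353; τ=−ln(0.3819)/10.353=0.093 → t=0.093; u2·a0=0.5973·10.353=6.184; a1+a2=4.515 < 6.184 ≤ a1+…+a3=10.353 → R3 fires; B=5 G=7 D=5 M=6 Z=4
Draw 2: a1=3.388, a2=1.692, a3=4.170, a0=9.250; τ=−ln(0.7653)/9.250=0.029 → t=0.122; u2·a0=0.3989·9.250=3.690; a1=3.388 < 3.690 ≤ a1+a2=5.080 → R2 fires; B=5 G=7 D=5 M=6 Z=6
Draw 3: a1=5.082, a2=1.692, a3=4.170, a0=10.944; τ=−ln(0.5029)/10.944=0.063 → t=0.185; u2·a0=0.3471·10.944=3.799 ≤ a1=5.082 → R1 fires; B=7 G=6 D=5 M=6 Z=5
Draw 4: a1=3.630, a2=1.692, a3=4.170, a0=9.492; τ=−ln(0.9004)/9.492=0.011 → t=0.196; u2·a0=0.5962·9.492=5.659; a1+a2=5.322 < 5.659 ≤ a1+…+a3=9.492 → R3 fires; B=7 G=6 D=4 M=5 Z=6
Draw 5: a1=4.356, a2=1.410, a3=2.780, a0=8.546; τ=−ln(0.1404)/8.546=0.230 → t=0.425; u2·a0=0.8374·8.546=7.156; a1+a2=5.766 < 7.156 ≤ a1+…+a3=8.546 → R3 fires; B=7 G=6 D=3 M=4 Z=7
Draw 6: a1=5.082, a2=1.128, a3=1.668, a0=7.878; τ=−ln(0.4702)/7.878=0.096 → t=0.521; u2·a0=0.7748·7.878=6.104; a1=5.082 < 6.104 ≤ a1+a2=6.210 → R2 fires; B=7 G=6 D=3 M=4 Z=9
Draw 7: a1=6.534, a2=1.128, a3=1.668, a0=9.330; τ=−ln(0.2979)/9.330=0.130 → t=0.651; u2·a0=0.9367·9.330=8.739; a1+a2=7.662 < 8.739 ≤ a1+…+a3=9.330 → R3 fires; B=7 G=6 D=2 M=3 Z=10
Draw 8: a1=7.260, a2=0.846, a3=0.834, a0=8.940; τ=−ln(0.1725)/8.940=0.197 → t=0.848; u2·a0=0.7724·8.940=6.905 ≤ a1=7.260 → R1 fires; B=9 G=5 D=2 M=3 Z=9
Draw 9: a1=5.445, a2=0.846, a3=0.834, a0=7.125; τ=−ln(0.9273)/7.125=0.011 → t=0.858; u2·a0=0.9320·7.125=6.641; a1+a2=6.291 < 6.641 ≤ a1+…+a3=7.125 → R3 fires; B=9 G=5 D=1 M=2 Z=10
Draw 10: a1=6.050, a2=0.564, a3=0.278, a0=6.892; τ=−ln(0.3933)/6.892=0.135 → t=0.994 > T=0.9: stop.
At T=0.9: B=9 G=5 D=1 M=2 Z=10; the largest is Z.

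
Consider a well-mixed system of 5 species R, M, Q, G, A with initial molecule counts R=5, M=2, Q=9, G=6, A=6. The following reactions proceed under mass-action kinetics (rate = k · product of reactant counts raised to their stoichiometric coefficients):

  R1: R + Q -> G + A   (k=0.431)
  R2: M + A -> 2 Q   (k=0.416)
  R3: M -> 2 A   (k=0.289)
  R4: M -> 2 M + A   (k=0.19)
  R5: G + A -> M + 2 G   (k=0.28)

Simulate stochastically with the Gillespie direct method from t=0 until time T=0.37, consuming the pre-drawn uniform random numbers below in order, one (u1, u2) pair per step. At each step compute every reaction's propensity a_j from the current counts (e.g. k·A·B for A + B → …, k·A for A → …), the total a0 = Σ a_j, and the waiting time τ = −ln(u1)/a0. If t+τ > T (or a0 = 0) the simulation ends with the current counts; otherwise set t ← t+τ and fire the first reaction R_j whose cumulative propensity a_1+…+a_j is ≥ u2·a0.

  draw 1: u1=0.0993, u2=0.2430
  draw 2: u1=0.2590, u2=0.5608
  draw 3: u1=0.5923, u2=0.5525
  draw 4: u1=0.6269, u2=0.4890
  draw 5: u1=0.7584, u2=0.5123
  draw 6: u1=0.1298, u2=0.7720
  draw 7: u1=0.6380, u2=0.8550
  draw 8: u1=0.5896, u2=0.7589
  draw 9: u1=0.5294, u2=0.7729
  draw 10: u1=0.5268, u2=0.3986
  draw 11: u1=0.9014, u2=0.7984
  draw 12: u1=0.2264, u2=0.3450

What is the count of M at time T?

M at T = 4

t=0.000: R=5 M=2 Q=9 G=6 A=6
Draw 1: a1=19.395, a2=4.992, a3=0.578, a4=0.380, a5=10.080, a0=35.425; τ=−ln(0.0993)/35.425=0.065 → t=0.065; u2·a0=0.2430·35.425=8.608 ≤ a1=19.395 → R1 fires; R=4 M=2 Q=8 G=7 A=7
Draw 2: a1=13.792, a2=5.824, a3=0.578, a4=0.380, a5=13.720, a0=34.294; τ=−ln(0.2590)/34.294=0.039 → t=0.105; u2·a0=0.5608·34.294=19.232; a1=13.792 < 19.232 ≤ a1+a2=19.616 → R2 fires; R=4 M=1 Q=10 G=7 A=6
Draw 3: a1=17.240, a2=2.496, a3=0.289, a4=0.190, a5=11.760, a0=31.975; τ=−ln(0.5923)/31.975=0.016 → t=0.121; u2·a0=0.5525·31.975=17.666; a1=17.240 < 17.666 ≤ a1+a2=19.736 → R2 fires; R=4 M=0 Q=12 G=7 A=5
Draw 4: a1=20.688, a2=0.000, a3=0.000, a4=0.000, a5=9.800, a0=30.488; τ=−ln(0.6269)/30.488=0.015 → t=0.136; u2·a0=0.4890·30.488=14.909 ≤ a1=20.688 → R1 fires; R=3 M=0 Q=11 G=8 A=6
Draw 5: a1=14.223, a2=0.000, a3=0.000, a4=0.000, a5=13.440, a0=27.663; τ=−ln(0.7584)/27.663=0.010 → t=0.146; u2·a0=0.5123·27.663=14.172 ≤ a1=14.223 → R1 fires; R=2 M=0 Q=10 G=9 A=7
Draw 6: a1=8.620, a2=0.000, a3=0.000, a4=0.000, a5=17.640, a0=26.260; τ=−ln(0.1298)/26.260=0.078 → t=0.224; u2·a0=0.7720·26.260=20.273; a1+…+a4=8.620 < 20.273 ≤ a1+…+a5=26.260 → R5 fires; R=2 M=1 Q=10 G=10 A=6
Draw 7: a1=8.620, a2=2.496, a3=0.289, a4=0.190, a5=16.800, a0=28.395; τ=−ln(0.6380)/28.395=0.016 → t=0.240; u2·a0=0.8550·28.395=24.278; a1+…+a4=11.595 < 24.278 ≤ a1+…+a5=28.395 → R5 fires; R=2 M=2 Q=10 G=11 A=5
Draw 8: a1=8.620, a2=4.160, a3=0.578, a4=0.380, a5=15.400, a0=29.138; τ=−ln(0.5896)/29.138=0.018 → t=0.258; u2·a0=0.7589·29.138=22.113; a1+…+a4=13.738 < 22.113 ≤ a1+…+a5=29.138 → R5 fires; R=2 M=3 Q=10 G=12 A=4
Draw 9: a1=8.620, a2=4.992, a3=0.867, a4=0.570, a5=13.440, a0=28.489; τ=−ln(0.5294)/28.489=0.022 → t=0.280; u2·a0=0.7729·28.489=22.019; a1+…+a4=15.049 < 22.019 ≤ a1+…+a5=28.489 → R5 fires; R=2 M=4 Q=10 G=13 A=3
Draw 10: a1=8.620, a2=4.992, a3=1.156, a4=0.760, a5=10.920, a0=26.448; τ=−ln(0.5268)/26.448=0.024 → t=0.305; u2·a0=0.3986·26.448=10.542; a1=8.620 < 10.542 ≤ a1+a2=13.612 → R2 fires; R=2 M=3 Q=12 G=13 A=2
Draw 11: a1=10.344, a2=2.496, a3=0.867, a4=0.570, a5=7.280, a0=21.557; τ=−ln(0.9014)/21.557=0.005 → t=0.309; u2·a0=0.7984·21.557=17.211; a1+…+a4=14.277 < 17.211 ≤ a1+…+a5=21.557 → R5 fires; R=2 M=4 Q=12 G=14 A=1
Draw 12: a1=10.344, a2=1.664, a3=1.156, a4=0.760, a5=3.920, a0=17.844; τ=−ln(0.2264)/17.844=0.083 → t=0.393 > T=0.37: stop.
Read off M at T=0.37: 4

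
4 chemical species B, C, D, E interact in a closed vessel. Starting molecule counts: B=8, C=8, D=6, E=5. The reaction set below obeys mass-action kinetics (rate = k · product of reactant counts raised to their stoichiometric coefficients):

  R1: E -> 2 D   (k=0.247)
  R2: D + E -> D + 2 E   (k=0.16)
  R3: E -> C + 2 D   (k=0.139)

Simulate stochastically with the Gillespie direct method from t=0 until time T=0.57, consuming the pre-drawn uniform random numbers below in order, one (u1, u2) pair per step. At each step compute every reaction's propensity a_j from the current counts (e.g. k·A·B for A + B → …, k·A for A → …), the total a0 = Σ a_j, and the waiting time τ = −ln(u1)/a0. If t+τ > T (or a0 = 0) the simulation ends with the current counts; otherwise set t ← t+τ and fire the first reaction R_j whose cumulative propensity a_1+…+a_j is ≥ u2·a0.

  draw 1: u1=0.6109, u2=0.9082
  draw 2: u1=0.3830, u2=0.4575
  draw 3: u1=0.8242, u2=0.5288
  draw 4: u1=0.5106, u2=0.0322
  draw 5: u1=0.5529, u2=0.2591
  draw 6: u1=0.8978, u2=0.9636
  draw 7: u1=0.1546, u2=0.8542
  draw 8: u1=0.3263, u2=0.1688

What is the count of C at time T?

t=0.000: B=8 C=8 D=6 E=5
Draw 1: a1=1.235, a2=4.800, a3=0.695, a0=6.730; τ=−ln(0.6109)/6.730=0.073 → t=0.073; u2·a0=0.9082·6.730=6.112; a1+a2=6.035 < 6.112 ≤ a1+…+a3=6.730 → R3 fires; B=8 C=9 D=8 E=4
Draw 2: a1=0.988, a2=5.120, a3=0.556, a0=6.664; τ=−ln(0.3830)/6.664=0.144 → t=0.217; u2·a0=0.4575·6.664=3.049; a1=0.988 < 3.049 ≤ a1+a2=6.108 → R2 fires; B=8 C=9 D=8 E=5
Draw 3: a1=1.235, a2=6.400, a3=0.695, a0=8.330; τ=−ln(0.8242)/8.330=0.023 → t=0.240; u2·a0=0.5288·8.330=4.405; a1=1.235 < 4.405 ≤ a1+a2=7.635 → R2 fires; B=8 C=9 D=8 E=6
Draw 4: a1=1.482, a2=7.680, a3=0.834, a0=9.996; τ=−ln(0.5106)/9.996=0.067 → t=0.308; u2·a0=0.0322·9.996=0.322 ≤ a1=1.482 → R1 fires; B=8 C=9 D=10 E=5
Draw 5: a1=1.235, a2=8.000, a3=0.695, a0=9.930; τ=−ln(0.5529)/9.930=0.060 → t=0.367; u2·a0=0.2591·9.930=2.573; a1=1.235 < 2.573 ≤ a1+a2=9.235 → R2 fires; B=8 C=9 D=10 E=6
Draw 6: a1=1.482, a2=9.600, a3=0.834, a0=11.916; τ=−ln(0.8978)/11.916=0.009 → t=0.376; u2·a0=0.9636·11.916=11.482; a1+a2=11.082 < 11.482 ≤ a1+…+a3=11.916 → R3 fires; B=8 C=10 D=12 E=5
Draw 7: a1=1.235, a2=9.600, a3=0.695, a0=11.530; τ=−ln(0.1546)/11.530=0.162 → t=0.538; u2·a0=0.8542·11.530=9.849; a1=1.235 < 9.849 ≤ a1+a2=10.835 → R2 fires; B=8 C=10 D=12 E=6
Draw 8: a1=1.482, a2=11.520, a3=0.834, a0=13.836; τ=−ln(0.3263)/13.836=0.081 → t=0.619 > T=0.57: stop.
Read off C at T=0.57: 10

C at T = 10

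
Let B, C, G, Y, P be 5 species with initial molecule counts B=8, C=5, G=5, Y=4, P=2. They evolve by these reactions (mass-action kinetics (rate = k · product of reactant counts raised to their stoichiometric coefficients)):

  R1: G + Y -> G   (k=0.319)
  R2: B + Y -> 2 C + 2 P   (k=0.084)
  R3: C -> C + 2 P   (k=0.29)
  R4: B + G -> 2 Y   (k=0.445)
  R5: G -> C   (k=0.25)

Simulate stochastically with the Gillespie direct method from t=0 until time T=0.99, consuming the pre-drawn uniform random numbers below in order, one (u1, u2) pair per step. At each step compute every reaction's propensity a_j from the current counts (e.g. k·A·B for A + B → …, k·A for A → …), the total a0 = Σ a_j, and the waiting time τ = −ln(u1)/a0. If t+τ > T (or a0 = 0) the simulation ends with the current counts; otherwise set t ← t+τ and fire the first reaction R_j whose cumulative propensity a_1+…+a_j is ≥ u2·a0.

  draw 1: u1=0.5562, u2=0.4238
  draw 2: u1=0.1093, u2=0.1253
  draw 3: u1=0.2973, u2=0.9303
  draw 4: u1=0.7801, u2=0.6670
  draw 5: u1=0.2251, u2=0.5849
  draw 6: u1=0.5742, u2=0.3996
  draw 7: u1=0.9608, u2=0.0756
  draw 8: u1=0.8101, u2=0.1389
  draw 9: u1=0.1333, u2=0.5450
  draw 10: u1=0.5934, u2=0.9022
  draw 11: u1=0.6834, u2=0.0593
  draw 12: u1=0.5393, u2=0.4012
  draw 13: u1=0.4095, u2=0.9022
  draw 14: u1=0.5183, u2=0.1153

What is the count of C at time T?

C at T = 11

t=0.000: B=8 C=5 G=5 Y=4 P=2
Draw 1: a1=6.380, a2=2.688, a3=1.450, a4=17.800, a5=1.250, a0=29.568; τ=−ln(0.5562)/29.568=0.020 → t=0.020; u2·a0=0.4238·29.568=12.531; a1+…+a3=10.518 < 12.531 ≤ a1+…+a4=28.318 → R4 fires; B=7 C=5 G=4 Y=6 P=2
Draw 2: a1=7.656, a2=3.528, a3=1.450, a4=12.460, a5=1.000, a0=26.094; τ=−ln(0.1093)/26.094=0.085 → t=0.105; u2·a0=0.1253·26.094=3.270 ≤ a1=7.656 → R1 fires; B=7 C=5 G=4 Y=5 P=2
Draw 3: a1=6.380, a2=2.940, a3=1.450, a4=12.460, a5=1.000, a0=24.230; τ=−ln(0.2973)/24.230=0.050 → t=0.155; u2·a0=0.9303·24.230=22.541; a1+…+a3=10.770 < 22.541 ≤ a1+…+a4=23.230 → R4 fires; B=6 C=5 G=3 Y=7 P=2
Draw 4: a1=6.699, a2=3.528, a3=1.450, a4=8.010, a5=0.750, a0=20.437; τ=−ln(0.7801)/20.437=0.012 → t=0.167; u2·a0=0.6670·20.437=13.631; a1+…+a3=11.677 < 13.631 ≤ a1+…+a4=19.687 → R4 fires; B=5 C=5 G=2 Y=9 P=2
Draw 5: a1=5.742, a2=3.780, a3=1.450, a4=4.450, a5=0.500, a0=15.922; τ=−ln(0.2251)/15.922=0.094 → t=0.261; u2·a0=0.5849·15.922=9.313; a1=5.742 < 9.313 ≤ a1+a2=9.522 → R2 fires; B=4 C=7 G=2 Y=8 P=4
Draw 6: a1=5.104, a2=2.688, a3=2.030, a4=3.560, a5=0.500, a0=13.882; τ=−ln(0.5742)/13.882=0.040 → t=0.301; u2·a0=0.3996·13.882=5.547; a1=5.104 < 5.547 ≤ a1+a2=7.792 → R2 fires; B=3 C=9 G=2 Y=7 P=6
Draw 7: a1=4.466, a2=1.764, a3=2.610, a4=2.670, a5=0.500, a0=12.010; τ=−ln(0.9608)/12.010=0.003 → t=0.304; u2·a0=0.0756·12.010=0.908 ≤ a1=4.466 → R1 fires; B=3 C=9 G=2 Y=6 P=6
Draw 8: a1=3.828, a2=1.512, a3=2.610, a4=2.670, a5=0.500, a0=11.120; τ=−ln(0.8101)/11.120=0.019 → t=0.323; u2·a0=0.1389·11.120=1.545 ≤ a1=3.828 → R1 fires; B=3 C=9 G=2 Y=5 P=6
Draw 9: a1=3.190, a2=1.260, a3=2.610, a4=2.670, a5=0.500, a0=10.230; τ=−ln(0.1333)/10.230=0.197 → t=0.520; u2·a0=0.5450·10.230=5.575; a1+a2=4.450 < 5.575 ≤ a1+…+a3=7.060 → R3 fires; B=3 C=9 G=2 Y=5 P=8
Draw 10: a1=3.190, a2=1.260, a3=2.610, a4=2.670, a5=0.500, a0=10.230; τ=−ln(0.5934)/10.230=0.051 → t=0.571; u2·a0=0.9022·10.230=9.230; a1+…+a3=7.060 < 9.230 ≤ a1+…+a4=9.730 → R4 fires; B=2 C=9 G=1 Y=7 P=8
Draw 11: a1=2.233, a2=1.176, a3=2.610, a4=0.890, a5=0.250, a0=7.159; τ=−ln(0.6834)/7.159=0.053 → t=0.624; u2·a0=0.0593·7.159=0.425 ≤ a1=2.233 → R1 fires; B=2 C=9 G=1 Y=6 P=8
Draw 12: a1=1.914, a2=1.008, a3=2.610, a4=0.890, a5=0.250, a0=6.672; τ=−ln(0.5393)/6.672=0.093 → t=0.716; u2·a0=0.4012·6.672=2.677; a1=1.914 < 2.677 ≤ a1+a2=2.922 → R2 fires; B=1 C=11 G=1 Y=5 P=10
Draw 13: a1=1.595, a2=0.420, a3=3.190, a4=0.445, a5=0.250, a0=5.900; τ=−ln(0.4095)/5.900=0.151 → t=0.868; u2·a0=0.9022·5.900=5.323; a1+…+a3=5.205 < 5.323 ≤ a1+…+a4=5.650 → R4 fires; B=0 C=11 G=0 Y=7 P=10
Draw 14: a1=0.000, a2=0.000, a3=3.190, a4=0.000, a5=0.000, a0=3.190; τ=−ln(0.5183)/3.190=0.206 → t=1.074 > T=0.99: stop.
Read off C at T=0.99: 11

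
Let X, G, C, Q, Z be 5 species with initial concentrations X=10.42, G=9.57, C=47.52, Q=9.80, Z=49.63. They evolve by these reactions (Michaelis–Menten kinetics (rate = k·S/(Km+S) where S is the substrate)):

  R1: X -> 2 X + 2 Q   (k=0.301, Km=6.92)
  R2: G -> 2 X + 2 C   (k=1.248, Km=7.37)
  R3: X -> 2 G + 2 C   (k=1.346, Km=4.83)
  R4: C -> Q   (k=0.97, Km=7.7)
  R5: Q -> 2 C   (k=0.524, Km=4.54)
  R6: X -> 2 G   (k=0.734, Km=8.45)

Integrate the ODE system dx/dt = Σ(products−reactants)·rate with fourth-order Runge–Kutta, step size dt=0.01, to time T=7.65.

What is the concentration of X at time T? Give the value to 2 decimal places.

X at T = 14.34

RK4 with dt=0.01: 765 steps to T=7.65. Trajectory (selected grid times):
t=0.00: X=10.42 G=9.57 C=47.52 Q=9.80 Z=49.63
t=0.85: X=10.68 G=11.21 C=50.23 Q=10.51 Z=49.63
t=1.70: X=11.01 G=12.84 C=53.04 Q=11.23 Z=49.63
t=2.55: X=11.39 G=14.46 C=55.94 Q=11.95 Z=49.63
t=3.40: X=11.82 G=16.08 C=58.91 Q=12.67 Z=49.63
t=4.25: X=12.27 G=17.71 C=61.95 Q=13.40 Z=49.63
t=5.10: X=12.76 G=19.35 C=65.05 Q=14.13 Z=49.63
t=5.95: X=13.26 G=20.99 C=68.21 Q=14.86 Z=49.63
t=6.80: X=13.79 G=22.66 C=71.43 Q=15.60 Z=49.63
t=7.65: X=14.34 G=24.33 C=74.69 Q=16.34 Z=49.63
Read off X at T=7.65: 14.34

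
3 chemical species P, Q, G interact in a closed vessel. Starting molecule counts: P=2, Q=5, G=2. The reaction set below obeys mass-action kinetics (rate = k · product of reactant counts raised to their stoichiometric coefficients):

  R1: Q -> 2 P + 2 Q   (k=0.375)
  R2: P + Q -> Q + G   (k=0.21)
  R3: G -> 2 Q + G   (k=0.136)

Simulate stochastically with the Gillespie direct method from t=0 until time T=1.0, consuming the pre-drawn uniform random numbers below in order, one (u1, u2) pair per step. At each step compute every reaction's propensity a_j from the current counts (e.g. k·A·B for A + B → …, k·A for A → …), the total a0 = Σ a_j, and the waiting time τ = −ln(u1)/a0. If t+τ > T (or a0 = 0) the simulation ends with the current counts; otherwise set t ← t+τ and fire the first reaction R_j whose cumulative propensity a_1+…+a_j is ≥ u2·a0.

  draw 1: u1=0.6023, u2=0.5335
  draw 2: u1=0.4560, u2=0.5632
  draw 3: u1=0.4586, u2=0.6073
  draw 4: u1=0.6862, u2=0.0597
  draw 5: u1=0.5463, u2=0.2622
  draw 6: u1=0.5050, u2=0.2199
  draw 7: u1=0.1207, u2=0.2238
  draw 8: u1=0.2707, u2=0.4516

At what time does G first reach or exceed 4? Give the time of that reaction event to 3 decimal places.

t=0.000: P=2 Q=5 G=2
Draw 1: a1=1.875, a2=2.100, a3=0.272, a0=4.247; τ=−ln(0.6023)/4.247=0.119 → t=0.119; u2·a0=0.5335·4.247=2.266; a1=1.875 < 2.266 ≤ a1+a2=3.975 → R2 fires; P=1 Q=5 G=3
Draw 2: a1=1.875, a2=1.050, a3=0.408, a0=3.333; τ=−ln(0.4560)/3.333=0.236 → t=0.355; u2·a0=0.5632·3.333=1.877; a1=1.875 < 1.877 ≤ a1+a2=2.925 → R2 fires; P=0 Q=5 G=4
Draw 3: a1=1.875, a2=0.000, a3=0.544, a0=2.419; τ=−ln(0.4586)/2.419=0.322 → t=0.677; u2·a0=0.6073·2.419=1.469 ≤ a1=1.875 → R1 fires; P=2 Q=6 G=4
Draw 4: a1=2.250, a2=2.520, a3=0.544, a0=5.314; τ=−ln(0.6862)/5.314=0.071 → t=0.748; u2·a0=0.0597·5.314=0.317 ≤ a1=2.250 → R1 fires; P=4 Q=7 G=4
Draw 5: a1=2.625, a2=5.880, a3=0.544, a0=9.049; τ=−ln(0.5463)/9.049=0.067 → t=0.815; u2·a0=0.2622·9.049=2.373 ≤ a1=2.625 → R1 fires; P=6 Q=8 G=4
Draw 6: a1=3.000, a2=10.080, a3=0.544, a0=13.624; τ=−ln(0.5050)/13.624=0.050 → t=0.865; u2·a0=0.2199·13.624=2.996 ≤ a1=3.000 → R1 fires; P=8 Q=9 G=4
Draw 7: a1=3.375, a2=15.120, a3=0.544, a0=19.039; τ=−ln(0.1207)/19.039=0.111 → t=0.976; u2·a0=0.2238·19.039=4.261; a1=3.375 < 4.261 ≤ a1+a2=18.495 → R2 fires; P=7 Q=9 G=5
Draw 8: a1=3.375, a2=13.230, a3=0.680, a0=17.285; τ=−ln(0.2707)/17.285=0.076 → t=1.052 > T=1.0: stop.
G first becomes ≥ 4 when it reaches 4 at the event at t=0.355.

Threshold first reached at t = 0.355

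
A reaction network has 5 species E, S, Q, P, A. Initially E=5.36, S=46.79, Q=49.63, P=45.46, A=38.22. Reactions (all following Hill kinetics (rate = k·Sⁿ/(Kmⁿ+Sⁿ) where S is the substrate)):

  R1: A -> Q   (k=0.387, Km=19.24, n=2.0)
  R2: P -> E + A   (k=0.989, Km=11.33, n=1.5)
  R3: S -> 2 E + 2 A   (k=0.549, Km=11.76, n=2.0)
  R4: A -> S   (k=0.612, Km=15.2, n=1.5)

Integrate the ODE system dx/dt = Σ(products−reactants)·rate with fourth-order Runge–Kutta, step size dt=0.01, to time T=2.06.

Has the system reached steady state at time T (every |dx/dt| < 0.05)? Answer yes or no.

RK4 with dt=0.01: 206 steps to T=2.06. Trajectory (selected grid times):
t=0.00: E=5.36 S=46.79 Q=49.63 P=45.46 A=38.22
t=0.23: E=5.80 S=46.78 Q=49.70 P=45.26 A=38.48
t=0.46: E=6.24 S=46.78 Q=49.77 P=45.06 A=38.73
t=0.69: E=6.68 S=46.77 Q=49.84 P=44.85 A=38.99
t=0.92: E=7.12 S=46.77 Q=49.92 P=44.65 A=39.24
t=1.14: E=7.54 S=46.76 Q=49.98 P=44.46 A=39.48
t=1.37: E=7.98 S=46.76 Q=50.06 P=44.26 A=39.74
t=1.60: E=8.42 S=46.75 Q=50.13 P=44.06 A=39.99
t=1.83: E=8.85 S=46.75 Q=50.20 P=43.86 A=40.24
t=2.06: E=9.29 S=46.74 Q=50.27 P=43.65 A=40.49
Rates at T: R1=0.3157, R2=0.8735, R3=0.5163, R4=0.4976
dx/dt at T (Σ net stoichiometry × rate): E=+1.9061, S=-0.0188, Q=+0.3157, P=-0.8735, A=+1.0929
Largest |dx/dt| is |+1.9061| (E) ≥ 0.05 → not steady.

Steady state at T: no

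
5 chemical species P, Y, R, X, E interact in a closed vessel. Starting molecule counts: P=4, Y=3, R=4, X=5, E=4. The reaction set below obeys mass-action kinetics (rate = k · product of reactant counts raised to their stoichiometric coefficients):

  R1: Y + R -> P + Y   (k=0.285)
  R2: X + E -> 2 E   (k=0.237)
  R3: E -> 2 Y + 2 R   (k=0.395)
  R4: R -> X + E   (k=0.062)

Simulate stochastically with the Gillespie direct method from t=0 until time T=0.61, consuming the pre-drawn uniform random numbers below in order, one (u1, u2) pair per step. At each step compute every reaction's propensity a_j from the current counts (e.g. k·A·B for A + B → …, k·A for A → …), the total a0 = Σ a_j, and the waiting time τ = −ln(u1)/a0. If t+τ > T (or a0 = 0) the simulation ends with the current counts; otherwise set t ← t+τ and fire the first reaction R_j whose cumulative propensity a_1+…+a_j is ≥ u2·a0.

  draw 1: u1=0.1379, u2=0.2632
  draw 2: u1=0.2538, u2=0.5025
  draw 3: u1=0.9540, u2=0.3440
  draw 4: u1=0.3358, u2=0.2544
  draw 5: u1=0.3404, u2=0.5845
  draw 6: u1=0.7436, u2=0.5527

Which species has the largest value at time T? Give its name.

Dominant species at T: E

t=0.000: P=4 Y=3 R=4 X=5 E=4
Draw 1: a1=3.420, a2=4.740, a3=1.580, a4=0.248, a0=9.988; τ=−ln(0.1379)/9.988=0.198 → t=0.198; u2·a0=0.2632·9.988=2.629 ≤ a1=3.420 → R1 fires; P=5 Y=3 R=3 X=5 E=4
Draw 2: a1=2.565, a2=4.740, a3=1.580, a4=0.186, a0=9.071; τ=−ln(0.2538)/9.071=0.151 → t=0.350; u2·a0=0.5025·9.071=4.558; a1=2.565 < 4.558 ≤ a1+a2=7.305 → R2 fires; P=5 Y=3 R=3 X=4 E=5
Draw 3: a1=2.565, a2=4.740, a3=1.975, a4=0.186, a0=9.466; τ=−ln(0.9540)/9.466=0.005 → t=0.354; u2·a0=0.3440·9.466=3.256; a1=2.565 < 3.256 ≤ a1+a2=7.305 → R2 fires; P=5 Y=3 R=3 X=3 E=6
Draw 4: a1=2.565, a2=4.266, a3=2.370, a4=0.186, a0=9.387; τ=−ln(0.3358)/9.387=0.116 → t=0.471; u2·a0=0.2544·9.387=2.388 ≤ a1=2.565 → R1 fires; P=6 Y=3 R=2 X=3 E=6
Draw 5: a1=1.710, a2=4.266, a3=2.370, a4=0.124, a0=8.470; τ=−ln(0.3404)/8.470=0.127 → t=0.598; u2·a0=0.5845·8.470=4.951; a1=1.710 < 4.951 ≤ a1+a2=5.976 → R2 fires; P=6 Y=3 R=2 X=2 E=7
Draw 6: a1=1.710, a2=3.318, a3=2.765, a4=0.124, a0=7.917; τ=−ln(0.7436)/7.917=0.037 → t=0.635 > T=0.61: stop.
At T=0.61: P=6 Y=3 R=2 X=2 E=7; the largest is E.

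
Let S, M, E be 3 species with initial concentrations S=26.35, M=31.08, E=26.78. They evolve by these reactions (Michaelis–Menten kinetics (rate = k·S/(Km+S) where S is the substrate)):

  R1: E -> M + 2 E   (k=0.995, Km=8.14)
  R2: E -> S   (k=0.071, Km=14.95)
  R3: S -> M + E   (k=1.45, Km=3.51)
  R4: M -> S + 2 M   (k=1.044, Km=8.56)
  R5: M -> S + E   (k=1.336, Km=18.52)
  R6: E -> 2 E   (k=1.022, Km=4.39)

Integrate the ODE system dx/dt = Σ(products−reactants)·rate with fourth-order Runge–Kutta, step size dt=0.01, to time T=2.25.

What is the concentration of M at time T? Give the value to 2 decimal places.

RK4 with dt=0.01: 225 steps to T=2.25. Trajectory (selected grid times):
t=0.00: S=26.35 M=31.08 E=26.78
t=0.25: S=26.46 M=31.59 E=27.71
t=0.50: S=26.56 M=32.09 E=28.64
t=0.75: S=26.68 M=32.60 E=29.58
t=1.00: S=26.79 M=33.11 E=30.52
t=1.25: S=26.90 M=33.62 E=31.47
t=1.50: S=27.02 M=34.13 E=32.41
t=1.75: S=27.13 M=34.65 E=33.36
t=2.00: S=27.25 M=35.16 E=34.32
t=2.25: S=27.37 M=35.67 E=35.27
Read off M at T=2.25: 35.67

M at T = 35.67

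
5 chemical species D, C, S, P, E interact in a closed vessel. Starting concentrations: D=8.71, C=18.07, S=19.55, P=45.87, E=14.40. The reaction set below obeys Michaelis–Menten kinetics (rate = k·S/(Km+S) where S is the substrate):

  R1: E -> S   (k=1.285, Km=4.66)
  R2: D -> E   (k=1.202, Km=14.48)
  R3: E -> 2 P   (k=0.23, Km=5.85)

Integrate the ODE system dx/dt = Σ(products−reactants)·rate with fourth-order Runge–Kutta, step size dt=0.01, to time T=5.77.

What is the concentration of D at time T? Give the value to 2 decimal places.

D at T = 6.35

RK4 with dt=0.01: 577 steps to T=5.77. Trajectory (selected grid times):
t=0.00: D=8.71 C=18.07 S=19.55 P=45.87 E=14.40
t=0.64: D=8.42 C=18.07 S=20.17 P=46.08 E=13.96
t=1.28: D=8.14 C=18.07 S=20.78 P=46.28 E=13.53
t=1.92: D=7.87 C=18.07 S=21.39 P=46.49 E=13.09
t=2.56: D=7.60 C=18.07 S=22.00 P=46.69 E=12.65
t=3.21: D=7.34 C=18.07 S=22.60 P=46.90 E=12.21
t=3.85: D=7.08 C=18.07 S=23.20 P=47.09 E=11.77
t=4.49: D=6.83 C=18.07 S=23.78 P=47.29 E=11.34
t=5.13: D=6.59 C=18.07 S=24.36 P=47.48 E=10.91
t=5.77: D=6.35 C=18.07 S=24.93 P=47.67 E=10.48
Read off D at T=5.77: 6.35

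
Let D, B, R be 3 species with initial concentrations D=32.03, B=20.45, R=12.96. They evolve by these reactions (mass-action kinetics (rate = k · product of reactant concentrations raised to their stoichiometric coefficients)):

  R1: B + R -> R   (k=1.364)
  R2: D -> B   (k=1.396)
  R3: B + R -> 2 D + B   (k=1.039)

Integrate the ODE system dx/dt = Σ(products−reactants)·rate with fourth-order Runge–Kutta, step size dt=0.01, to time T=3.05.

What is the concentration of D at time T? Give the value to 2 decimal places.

RK4 with dt=0.01: 305 steps to T=3.05. Trajectory (selected grid times):
t=0.00: D=32.03 B=20.45 R=12.96
t=0.34: D=37.54 B=23.83 R=0.03
t=0.68: D=23.40 B=37.99 R=0.00
t=1.02: D=14.55 B=46.83 R=0.00
t=1.36: D=9.05 B=52.33 R=0.00
t=1.69: D=5.71 B=55.67 R=0.00
t=2.03: D=3.55 B=57.83 R=0.00
t=2.37: D=2.21 B=59.18 R=0.00
t=2.71: D=1.38 B=60.01 R=0.00
t=3.05: D=0.86 B=60.53 R=0.00
Read off D at T=3.05: 0.86

D at T = 0.86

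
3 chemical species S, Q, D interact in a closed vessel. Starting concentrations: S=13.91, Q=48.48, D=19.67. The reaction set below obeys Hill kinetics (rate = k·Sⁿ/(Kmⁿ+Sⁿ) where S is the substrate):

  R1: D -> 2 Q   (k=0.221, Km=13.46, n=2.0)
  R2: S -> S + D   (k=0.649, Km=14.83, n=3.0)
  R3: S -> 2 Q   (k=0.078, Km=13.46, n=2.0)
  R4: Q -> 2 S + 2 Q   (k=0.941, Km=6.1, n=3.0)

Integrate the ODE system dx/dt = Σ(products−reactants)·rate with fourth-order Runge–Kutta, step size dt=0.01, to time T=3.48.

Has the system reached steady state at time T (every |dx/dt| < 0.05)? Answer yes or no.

RK4 with dt=0.01: 348 steps to T=3.48. Trajectory (selected grid times):
t=0.00: S=13.91 Q=48.48 D=19.67
t=0.39: S=14.63 Q=49.00 D=19.73
t=0.77: S=15.32 Q=49.50 D=19.80
t=1.16: S=16.04 Q=50.02 D=19.88
t=1.55: S=16.75 Q=50.54 D=19.96
t=1.93: S=17.45 Q=51.05 D=20.05
t=2.32: S=18.16 Q=51.57 D=20.15
t=2.71: S=18.88 Q=52.10 D=20.26
t=3.09: S=19.57 Q=52.61 D=20.37
t=3.48: S=20.28 Q=53.14 D=20.49
Rates at T: R1=0.1544, R2=0.4666, R3=0.0541, R4=0.9396
dx/dt at T (Σ net stoichiometry × rate): S=+1.8250, Q=+1.3567, D=+0.3122
Largest |dx/dt| is |+1.8250| (S) ≥ 0.05 → not steady.

Steady state at T: no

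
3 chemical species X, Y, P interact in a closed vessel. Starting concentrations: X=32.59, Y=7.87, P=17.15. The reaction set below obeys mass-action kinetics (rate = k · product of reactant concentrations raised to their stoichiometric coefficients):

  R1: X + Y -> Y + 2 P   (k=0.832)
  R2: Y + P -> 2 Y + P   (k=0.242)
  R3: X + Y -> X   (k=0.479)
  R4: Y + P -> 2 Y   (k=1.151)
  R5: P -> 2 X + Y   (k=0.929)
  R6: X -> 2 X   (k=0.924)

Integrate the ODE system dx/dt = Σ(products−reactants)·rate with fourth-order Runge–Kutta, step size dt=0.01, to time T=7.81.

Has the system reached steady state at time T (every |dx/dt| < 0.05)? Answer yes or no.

RK4 with dt=0.01: 781 steps to T=7.81. Trajectory (selected grid times):
t=0.00: X=32.59 Y=7.87 P=17.15
t=0.87: X=0.00 Y=100.24 P=0.00
t=1.74: X=0.00 Y=100.24 P=0.00
t=2.60: X=0.00 Y=100.24 P=0.00
t=3.47: X=0.00 Y=100.24 P=0.00
t=4.34: X=0.00 Y=100.24 P=0.00
t=5.21: X=0.00 Y=100.24 P=0.00
t=6.07: X=0.00 Y=100.24 P=0.00
t=6.94: X=0.00 Y=100.24 P=0.00
t=7.81: X=0.00 Y=100.24 P=0.00
Rates at T: R1=0.0000, R2=0.0000, R3=0.0000, R4=0.0000, R5=0.0000, R6=0.0000
dx/dt at T (Σ net stoichiometry × rate): X=-0.0000, Y=+0.0000, P=-0.0000
Largest |dx/dt| is |+0.0000| (Y) < 0.05 → steady.

Steady state at T: yes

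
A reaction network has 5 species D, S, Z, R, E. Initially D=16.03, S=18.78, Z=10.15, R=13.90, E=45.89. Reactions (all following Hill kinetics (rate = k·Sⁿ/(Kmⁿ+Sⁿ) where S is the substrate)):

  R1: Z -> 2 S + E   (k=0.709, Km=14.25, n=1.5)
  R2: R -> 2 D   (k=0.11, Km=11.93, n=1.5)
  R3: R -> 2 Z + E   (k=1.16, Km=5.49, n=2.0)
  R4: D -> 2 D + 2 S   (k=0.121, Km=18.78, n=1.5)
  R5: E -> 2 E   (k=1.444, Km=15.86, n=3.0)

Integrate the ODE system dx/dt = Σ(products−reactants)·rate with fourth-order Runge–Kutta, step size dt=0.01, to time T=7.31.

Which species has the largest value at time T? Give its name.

RK4 with dt=0.01: 731 steps to T=7.31. Trajectory (selected grid times):
t=0.00: D=16.03 S=18.78 Z=10.15 R=13.90 E=45.89
t=0.81: D=16.17 S=19.32 Z=11.53 R=13.05 E=48.05
t=1.62: D=16.31 S=19.92 Z=12.86 R=12.21 E=50.23
t=2.44: D=16.44 S=20.57 Z=14.14 R=11.38 E=52.44
t=3.25: D=16.57 S=21.24 Z=15.35 R=10.59 E=54.62
t=4.06: D=16.69 S=21.96 Z=16.50 R=9.82 E=56.81
t=4.87: D=16.81 S=22.70 Z=17.58 R=9.08 E=58.98
t=5.69: D=16.93 S=23.47 Z=18.60 R=8.37 E=61.17
t=6.50: D=17.03 S=24.26 Z=19.53 R=7.69 E=63.31
t=7.31: D=17.14 S=25.07 Z=20.38 R=7.06 E=65.42
At T=7.31: D=17.14 S=25.07 Z=20.38 R=7.06 E=65.42; the largest is E.

Dominant species at T: E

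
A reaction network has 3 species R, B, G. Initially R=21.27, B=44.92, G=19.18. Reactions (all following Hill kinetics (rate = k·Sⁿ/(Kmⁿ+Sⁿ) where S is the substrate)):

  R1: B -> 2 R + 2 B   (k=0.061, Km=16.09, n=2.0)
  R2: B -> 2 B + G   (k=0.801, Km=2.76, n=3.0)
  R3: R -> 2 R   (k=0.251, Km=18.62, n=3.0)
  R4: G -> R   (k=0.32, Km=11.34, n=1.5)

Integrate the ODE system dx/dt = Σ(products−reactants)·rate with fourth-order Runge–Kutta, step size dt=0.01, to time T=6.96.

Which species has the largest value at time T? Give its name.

Dominant species at T: B

RK4 with dt=0.01: 696 steps to T=6.96. Trajectory (selected grid times):
t=0.00: R=21.27 B=44.92 G=19.18
t=0.77: R=21.64 B=45.58 G=19.63
t=1.55: R=22.02 B=46.25 G=20.08
t=2.32: R=22.40 B=46.90 G=20.52
t=3.09: R=22.78 B=47.56 G=20.96
t=3.87: R=23.18 B=48.23 G=21.41
t=4.64: R=23.57 B=48.89 G=21.84
t=5.41: R=23.96 B=49.55 G=22.28
t=6.19: R=24.37 B=50.22 G=22.72
t=6.96: R=24.77 B=50.88 G=23.16
At T=6.96: R=24.77 B=50.88 G=23.16; the largest is B.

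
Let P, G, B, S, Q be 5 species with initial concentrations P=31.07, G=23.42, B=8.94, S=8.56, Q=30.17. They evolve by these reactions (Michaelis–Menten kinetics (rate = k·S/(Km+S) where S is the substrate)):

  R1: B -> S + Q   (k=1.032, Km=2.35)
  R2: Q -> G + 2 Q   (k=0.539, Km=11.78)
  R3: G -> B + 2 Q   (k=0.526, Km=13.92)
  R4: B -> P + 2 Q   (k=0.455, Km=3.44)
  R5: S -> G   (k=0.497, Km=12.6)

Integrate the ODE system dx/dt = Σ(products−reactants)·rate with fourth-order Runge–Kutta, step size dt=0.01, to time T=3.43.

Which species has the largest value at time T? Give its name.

RK4 with dt=0.01: 343 steps to T=3.43. Trajectory (selected grid times):
t=0.00: P=31.07 G=23.42 B=8.94 S=8.56 Q=30.17
t=0.38: P=31.19 G=23.52 B=8.63 S=8.79 Q=31.13
t=0.76: P=31.32 G=23.62 B=8.33 S=9.02 Q=32.08
t=1.14: P=31.44 G=23.73 B=8.03 S=9.25 Q=33.03
t=1.52: P=31.56 G=23.83 B=7.73 S=9.47 Q=33.98
t=1.91: P=31.68 G=23.94 B=7.43 S=9.69 Q=34.94
t=2.29: P=31.80 G=24.05 B=7.14 S=9.91 Q=35.88
t=2.67: P=31.91 G=24.16 B=6.86 S=10.12 Q=36.82
t=3.05: P=32.03 G=24.28 B=6.58 S=10.32 Q=37.74
t=3.43: P=32.14 G=24.39 B=6.31 S=10.52 Q=38.67
At T=3.43: P=32.14 G=24.39 B=6.31 S=10.52 Q=38.67; the largest is Q.

Dominant species at T: Q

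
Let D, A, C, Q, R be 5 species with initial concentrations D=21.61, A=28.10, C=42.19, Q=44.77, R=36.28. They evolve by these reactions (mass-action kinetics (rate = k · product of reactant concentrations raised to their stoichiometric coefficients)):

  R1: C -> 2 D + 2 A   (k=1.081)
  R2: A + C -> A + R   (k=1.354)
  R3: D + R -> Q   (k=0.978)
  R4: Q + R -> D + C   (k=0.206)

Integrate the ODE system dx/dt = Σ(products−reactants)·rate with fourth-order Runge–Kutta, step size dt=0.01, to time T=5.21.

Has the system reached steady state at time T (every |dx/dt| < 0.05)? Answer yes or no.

Steady state at T: yes

RK4 with dt=0.01: 521 steps to T=5.21. Trajectory (selected grid times):
t=0.00: D=21.61 A=28.10 C=42.19 Q=44.77 R=36.28
t=0.58: D=12.99 A=33.36 C=0.07 Q=58.65 R=0.20
t=1.16: D=12.99 A=33.37 C=0.00 Q=58.66 R=0.00
t=1.74: D=12.99 A=33.37 C=0.00 Q=58.66 R=0.00
t=2.32: D=12.99 A=33.37 C=0.00 Q=58.66 R=0.00
t=2.89: D=12.99 A=33.37 C=0.00 Q=58.66 R=0.00
t=3.47: D=12.99 A=33.37 C=0.00 Q=58.66 R=0.00
t=4.05: D=12.99 A=33.37 C=0.00 Q=58.66 R=0.00
t=4.63: D=12.99 A=33.37 C=0.00 Q=58.66 R=0.00
t=5.21: D=12.99 A=33.37 C=0.00 Q=58.66 R=0.00
Rates at T: R1=0.0000, R2=0.0000, R3=0.0000, R4=0.0000
dx/dt at T (Σ net stoichiometry × rate): D=+0.0000, A=+0.0000, C=-0.0000, Q=+0.0000, R=-0.0000
Largest |dx/dt| is |-0.0000| (R) < 0.05 → steady.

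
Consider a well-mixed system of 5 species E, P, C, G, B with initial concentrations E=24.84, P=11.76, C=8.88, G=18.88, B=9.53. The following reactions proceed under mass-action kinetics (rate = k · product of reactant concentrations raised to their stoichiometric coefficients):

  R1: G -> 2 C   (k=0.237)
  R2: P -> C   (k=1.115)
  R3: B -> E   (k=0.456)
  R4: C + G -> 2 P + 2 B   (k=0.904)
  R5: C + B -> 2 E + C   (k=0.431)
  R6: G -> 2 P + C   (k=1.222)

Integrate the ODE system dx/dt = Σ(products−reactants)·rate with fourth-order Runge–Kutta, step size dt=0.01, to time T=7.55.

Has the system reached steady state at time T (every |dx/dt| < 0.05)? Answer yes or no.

RK4 with dt=0.01: 755 steps to T=7.55. Trajectory (selected grid times):
t=0.00: E=24.84 P=11.76 C=8.88 G=18.88 B=9.53
t=0.84: E=100.28 P=21.35 C=24.74 G=0.00 B=0.35
t=1.68: E=100.97 P=8.37 C=37.72 G=0.00 B=0.00
t=2.52: E=100.97 P=3.28 C=42.81 G=0.00 B=0.00
t=3.36: E=100.97 P=1.29 C=44.81 G=0.00 B=0.00
t=4.19: E=100.97 P=0.51 C=45.58 G=0.00 B=0.00
t=5.03: E=100.97 P=0.20 C=45.89 G=0.00 B=0.00
t=5.87: E=100.97 P=0.08 C=46.01 G=0.00 B=0.00
t=6.71: E=100.97 P=0.03 C=46.06 G=0.00 B=0.00
t=7.55: E=100.97 P=0.01 C=46.08 G=0.00 B=0.00
Rates at T: R1=0.0000, R2=0.0134, R3=0.0000, R4=0.0000, R5=0.0000, R6=0.0000
dx/dt at T (Σ net stoichiometry × rate): E=+0.0000, P=-0.0134, C=+0.0134, G=-0.0000, B=-0.0000
Largest |dx/dt| is |-0.0134| (P) < 0.05 → steady.

Steady state at T: yes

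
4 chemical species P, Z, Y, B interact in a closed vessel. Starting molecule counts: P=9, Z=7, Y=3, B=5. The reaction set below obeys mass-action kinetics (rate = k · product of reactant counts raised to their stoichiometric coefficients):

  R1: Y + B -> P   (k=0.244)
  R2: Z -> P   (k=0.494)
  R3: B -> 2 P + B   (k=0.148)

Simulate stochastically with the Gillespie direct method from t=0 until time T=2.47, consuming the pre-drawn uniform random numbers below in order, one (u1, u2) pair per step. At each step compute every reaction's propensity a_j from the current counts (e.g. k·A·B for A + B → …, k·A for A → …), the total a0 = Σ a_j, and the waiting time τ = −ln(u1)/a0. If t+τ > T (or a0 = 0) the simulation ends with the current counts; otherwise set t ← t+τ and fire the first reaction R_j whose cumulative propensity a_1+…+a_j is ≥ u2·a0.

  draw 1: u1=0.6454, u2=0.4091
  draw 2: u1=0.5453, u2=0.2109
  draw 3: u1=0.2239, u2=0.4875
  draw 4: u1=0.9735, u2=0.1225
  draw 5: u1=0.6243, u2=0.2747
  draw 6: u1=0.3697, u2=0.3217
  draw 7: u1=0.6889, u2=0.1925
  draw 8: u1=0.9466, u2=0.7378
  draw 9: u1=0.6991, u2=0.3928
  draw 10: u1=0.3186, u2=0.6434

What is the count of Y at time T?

t=0.000: P=9 Z=7 Y=3 B=5
Draw 1: a1=3.660, a2=3.458, a3=0.740, a0=7.858; τ=−ln(0.6454)/7.858=0.056 → t=0.056; u2·a0=0.4091·7.858=3.215 ≤ a1=3.660 → R1 fires; P=10 Z=7 Y=2 B=4
Draw 2: a1=1.952, a2=3.458, a3=0.592, a0=6.002; τ=−ln(0.5453)/6.002=0.101 → t=0.157; u2·a0=0.2109·6.002=1.266 ≤ a1=1.952 → R1 fires; P=11 Z=7 Y=1 B=3
Draw 3: a1=0.732, a2=3.458, a3=0.444, a0=4.634; τ=−ln(0.2239)/4.634=0.323 → t=0.480; u2·a0=0.4875·4.634=2.259; a1=0.732 < 2.259 ≤ a1+a2=4.190 → R2 fires; P=12 Z=6 Y=1 B=3
Draw 4: a1=0.732, a2=2.964, a3=0.444, a0=4.140; τ=−ln(0.9735)/4.140=0.006 → t=0.486; u2·a0=0.1225·4.140=0.507 ≤ a1=0.732 → R1 fires; P=13 Z=6 Y=0 B=2
Draw 5: a1=0.000, a2=2.964, a3=0.296, a0=3.260; τ=−ln(0.6243)/3.260=0.145 → t=0.631; u2·a0=0.2747·3.260=0.896; a1=0.000 < 0.896 ≤ a1+a2=2.964 → R2 fires; P=14 Z=5 Y=0 B=2
Draw 6: a1=0.000, a2=2.470, a3=0.296, a0=2.766; τ=−ln(0.3697)/2.766=0.360 → t=0.990; u2·a0=0.3217·2.766=0.890; a1=0.000 < 0.890 ≤ a1+a2=2.470 → R2 fires; P=15 Z=4 Y=0 B=2
Draw 7: a1=0.000, a2=1.976, a3=0.296, a0=2.272; τ=−ln(0.6889)/2.272=0.164 → t=1.154; u2·a0=0.1925·2.272=0.437; a1=0.000 < 0.437 ≤ a1+a2=1.976 → R2 fires; P=16 Z=3 Y=0 B=2
Draw 8: a1=0.000, a2=1.482, a3=0.296, a0=1.778; τ=−ln(0.9466)/1.778=0.031 → t=1.185; u2·a0=0.7378·1.778=1.312; a1=0.000 < 1.312 ≤ a1+a2=1.482 → R2 fires; P=17 Z=2 Y=0 B=2
Draw 9: a1=0.000, a2=0.988, a3=0.296, a0=1.284; τ=−ln(0.6991)/1.284=0.279 → t=1.464; u2·a0=0.3928·1.284=0.504; a1=0.000 < 0.504 ≤ a1+a2=0.988 → R2 fires; P=18 Z=1 Y=0 B=2
Draw 10: a1=0.000, a2=0.494, a3=0.296, a0=0.790; τ=−ln(0.3186)/0.790=1.448 → t=2.912 > T=2.47: stop.
Read off Y at T=2.47: 0

Y at T = 0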